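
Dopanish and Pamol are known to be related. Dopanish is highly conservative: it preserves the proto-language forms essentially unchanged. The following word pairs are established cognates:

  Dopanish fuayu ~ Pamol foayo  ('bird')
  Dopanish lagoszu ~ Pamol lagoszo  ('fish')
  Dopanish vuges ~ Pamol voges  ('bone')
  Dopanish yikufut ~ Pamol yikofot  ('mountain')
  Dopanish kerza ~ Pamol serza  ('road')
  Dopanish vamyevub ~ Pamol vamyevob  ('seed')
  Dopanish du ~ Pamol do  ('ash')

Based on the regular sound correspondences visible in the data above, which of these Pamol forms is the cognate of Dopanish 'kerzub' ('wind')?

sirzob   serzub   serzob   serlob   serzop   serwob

kerza ~ serza — Dopanish k corresponds to Pamol s word-initially before a front vowel.
vamyevub ~ vamyevob — Dopanish u corresponds to Pamol o after a consonant, before a labial obstruent.
Applying these to Dopanish 'kerzub':
  kerzub → serzub   (k→s word-initially before a front vowel)
  serzub → serzob   (u→o after a consonant, before a labial obstruent)
So the Pamol cognate is 'serzob'.

serzob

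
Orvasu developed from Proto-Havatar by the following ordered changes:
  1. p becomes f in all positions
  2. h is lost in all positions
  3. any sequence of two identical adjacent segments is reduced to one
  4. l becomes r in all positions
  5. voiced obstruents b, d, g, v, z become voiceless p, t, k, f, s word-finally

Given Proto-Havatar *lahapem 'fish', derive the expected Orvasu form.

Orvasu: *lahapem
  lahapem → lahafem   [unconditioned shift]
  lahafem → laafem   [h-loss]
  laafem → lafem   [degemination]
  lafem → rafem   [unconditioned shift]
  rafem (rule 5 does not apply)
  giving Orvasu rafem.

rafem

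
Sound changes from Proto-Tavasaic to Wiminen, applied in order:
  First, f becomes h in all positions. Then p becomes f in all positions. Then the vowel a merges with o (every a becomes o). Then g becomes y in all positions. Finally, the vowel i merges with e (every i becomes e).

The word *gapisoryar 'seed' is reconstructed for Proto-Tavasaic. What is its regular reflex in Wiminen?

Wiminen: *gapisoryar
  gapisoryar (rule 1 does not apply)
  gapisoryar → gafisoryar   [unconditioned shift]
  gafisoryar → gofisoryor   [vowel merger]
  gofisoryor → yofisoryor   [unconditioned shift]
  yofisoryor → yofesoryor   [vowel merger]
  giving Wiminen yofesoryor.

yofesoryor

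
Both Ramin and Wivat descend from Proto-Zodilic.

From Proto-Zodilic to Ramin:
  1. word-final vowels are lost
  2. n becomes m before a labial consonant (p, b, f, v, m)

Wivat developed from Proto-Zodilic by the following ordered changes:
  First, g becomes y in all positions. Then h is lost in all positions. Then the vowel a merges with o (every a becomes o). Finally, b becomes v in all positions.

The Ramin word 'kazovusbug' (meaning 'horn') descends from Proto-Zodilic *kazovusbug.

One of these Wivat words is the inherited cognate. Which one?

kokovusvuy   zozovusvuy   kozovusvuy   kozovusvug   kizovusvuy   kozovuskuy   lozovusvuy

Wivat: *kazovusbug
  kazovusbug → kazovusbuy   [unconditioned shift]
  kazovusbuy (rule 2 does not apply)
  kazovusbuy → kozovusbuy   [vowel merger]
  kozovusbuy → kozovusvuy   [unconditioned shift]
  giving Wivat kozovusvuy.

kozovusvuy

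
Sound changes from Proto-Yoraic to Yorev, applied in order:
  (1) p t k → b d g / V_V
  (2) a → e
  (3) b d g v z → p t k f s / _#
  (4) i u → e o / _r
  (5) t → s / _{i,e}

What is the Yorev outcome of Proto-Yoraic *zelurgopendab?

Yorev: *zelurgopendab
  zelurgopendab → zelurgobendab   [intervocalic voicing]
  zelurgobendab → zelurgobendeb   [vowel merger]
  zelurgobendeb → zelurgobendep   [final devoicing]
  zelurgobendep → zelorgobendep   [pre-rhotic lowering]
  zelorgobendep (rule 5 does not apply)
  giving Yorev zelorgobendep.

zelorgobendep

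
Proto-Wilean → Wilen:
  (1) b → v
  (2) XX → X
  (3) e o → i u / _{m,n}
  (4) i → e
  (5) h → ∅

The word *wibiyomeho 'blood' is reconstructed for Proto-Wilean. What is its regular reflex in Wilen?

weveyumeo

Wilen: *wibiyomeho > wiviyomeho > wiviyumeho > weveyumeho > weveyumeo  (by unconditioned shift, pre-nasal raising, vowel merger, h-loss)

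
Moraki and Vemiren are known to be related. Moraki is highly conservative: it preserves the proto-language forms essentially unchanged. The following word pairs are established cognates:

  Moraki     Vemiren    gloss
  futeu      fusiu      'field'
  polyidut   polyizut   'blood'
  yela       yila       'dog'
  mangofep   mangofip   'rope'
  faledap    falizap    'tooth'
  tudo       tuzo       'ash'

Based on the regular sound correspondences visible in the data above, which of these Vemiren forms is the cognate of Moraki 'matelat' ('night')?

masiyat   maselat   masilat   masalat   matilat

futeu ~ fusiu — Moraki t corresponds to Vemiren s between vowels (before a front vowel).
yela ~ yila, faledap ~ falizap — Moraki e corresponds to Vemiren i after a consonant, before a consonant other than r, m, n, p, b, f, v.
Applying these to Moraki 'matelat':
  matelat → maselat   (t→s between vowels (before a front vowel))
  maselat → masilat   (e→i after a consonant, before a consonant other than r, m, n, p, b, f, v)
So the Vemiren cognate is 'masilat'.

masilat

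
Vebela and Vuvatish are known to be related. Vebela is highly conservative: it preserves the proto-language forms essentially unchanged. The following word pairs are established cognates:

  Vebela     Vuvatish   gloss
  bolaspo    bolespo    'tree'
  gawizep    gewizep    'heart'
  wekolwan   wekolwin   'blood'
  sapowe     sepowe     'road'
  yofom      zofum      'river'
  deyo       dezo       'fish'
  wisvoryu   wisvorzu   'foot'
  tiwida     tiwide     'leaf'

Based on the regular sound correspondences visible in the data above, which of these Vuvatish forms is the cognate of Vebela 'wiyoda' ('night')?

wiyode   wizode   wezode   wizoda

wizode

deyo ~ dezo — Vebela y corresponds to Vuvatish z between vowels (before a back vowel).
tiwida ~ tiwide — Vebela a corresponds to Vuvatish e word-finally.
Applying these to Vebela 'wiyoda':
  wiyoda → wizoda   (y→z between vowels (before a back vowel))
  wizoda → wizode   (a→e word-finally)
So the Vuvatish cognate is 'wizode'.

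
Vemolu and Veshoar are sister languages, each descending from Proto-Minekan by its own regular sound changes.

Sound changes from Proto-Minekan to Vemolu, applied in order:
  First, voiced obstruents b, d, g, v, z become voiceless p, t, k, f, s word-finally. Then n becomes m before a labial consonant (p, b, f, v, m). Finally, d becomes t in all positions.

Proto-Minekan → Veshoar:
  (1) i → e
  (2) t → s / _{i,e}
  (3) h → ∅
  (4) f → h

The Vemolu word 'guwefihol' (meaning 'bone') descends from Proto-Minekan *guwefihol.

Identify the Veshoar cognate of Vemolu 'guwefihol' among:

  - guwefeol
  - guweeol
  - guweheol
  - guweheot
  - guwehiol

Veshoar: start from *guwefihol.
  rule 1 (vowel merger): guwefihol → guwefehol
  rule 2: no change — guwefehol
  rule 3 (h-loss): guwefehol → guwefeol
  rule 4 (unconditioned shift): guwefeol → guweheol
  ⇒ Veshoar guweheol
Only 'guweheol' matches the regular Veshoar development of *guwefihol.

guweheol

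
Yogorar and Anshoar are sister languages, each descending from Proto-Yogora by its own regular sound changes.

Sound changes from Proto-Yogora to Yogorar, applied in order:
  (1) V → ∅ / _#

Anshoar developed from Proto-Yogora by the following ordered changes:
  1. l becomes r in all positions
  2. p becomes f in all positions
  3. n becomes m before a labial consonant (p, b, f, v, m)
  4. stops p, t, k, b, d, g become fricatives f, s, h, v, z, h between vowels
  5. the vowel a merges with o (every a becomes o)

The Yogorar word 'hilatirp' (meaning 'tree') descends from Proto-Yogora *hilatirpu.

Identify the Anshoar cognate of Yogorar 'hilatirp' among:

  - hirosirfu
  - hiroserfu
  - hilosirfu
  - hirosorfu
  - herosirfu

hirosirfu

Anshoar: *hilatirpu > hiratirpu > hiratirfu > hirasirfu > hirosirfu  (by unconditioned shift, unconditioned shift, intervocalic lenition, vowel merger)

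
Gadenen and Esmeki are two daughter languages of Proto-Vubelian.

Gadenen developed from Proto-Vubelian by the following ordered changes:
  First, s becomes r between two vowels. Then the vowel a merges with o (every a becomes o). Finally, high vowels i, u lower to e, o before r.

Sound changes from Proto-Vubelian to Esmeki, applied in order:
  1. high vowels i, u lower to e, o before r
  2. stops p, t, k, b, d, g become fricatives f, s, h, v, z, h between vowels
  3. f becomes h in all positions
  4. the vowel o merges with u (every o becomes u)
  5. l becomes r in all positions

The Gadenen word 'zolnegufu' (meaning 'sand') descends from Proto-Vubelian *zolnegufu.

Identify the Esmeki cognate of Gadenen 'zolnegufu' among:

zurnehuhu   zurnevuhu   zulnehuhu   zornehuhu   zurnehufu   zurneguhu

zurnehuhu

Esmeki: *zolnegufu > zolnehufu > zolnehuhu > zulnehuhu > zurnehuhu  (by intervocalic lenition, unconditioned shift, vowel merger, unconditioned shift)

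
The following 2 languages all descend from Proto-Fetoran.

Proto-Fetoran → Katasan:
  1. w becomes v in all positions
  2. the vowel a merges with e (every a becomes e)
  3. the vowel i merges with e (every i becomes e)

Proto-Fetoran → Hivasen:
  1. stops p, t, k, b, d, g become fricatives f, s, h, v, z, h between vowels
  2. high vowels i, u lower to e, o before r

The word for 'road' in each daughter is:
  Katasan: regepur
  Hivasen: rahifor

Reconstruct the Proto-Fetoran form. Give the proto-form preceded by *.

*ragipur

Position 6: Katasan has u, Hivasen has o. Katasan preserves u here (none of its changes turn any other segment into u), so the proto-segment is *u.
Position 3: Katasan has g, Hivasen has h. Katasan preserves g here (none of its changes turn any other segment into g), so the proto-segment is *g.
Verify the candidate proto-form against each daughter:
Katasan: *ragipur > regipur > regepur  (by vowel merger, vowel merger)
Hivasen: *ragipur
  ragipur → rahifur   [intervocalic lenition]
  rahifur → rahifor   [pre-rhotic lowering]
  giving Hivasen rahifor.
No other proto-form is consistent with every reflex, so the reconstruction is *ragipur.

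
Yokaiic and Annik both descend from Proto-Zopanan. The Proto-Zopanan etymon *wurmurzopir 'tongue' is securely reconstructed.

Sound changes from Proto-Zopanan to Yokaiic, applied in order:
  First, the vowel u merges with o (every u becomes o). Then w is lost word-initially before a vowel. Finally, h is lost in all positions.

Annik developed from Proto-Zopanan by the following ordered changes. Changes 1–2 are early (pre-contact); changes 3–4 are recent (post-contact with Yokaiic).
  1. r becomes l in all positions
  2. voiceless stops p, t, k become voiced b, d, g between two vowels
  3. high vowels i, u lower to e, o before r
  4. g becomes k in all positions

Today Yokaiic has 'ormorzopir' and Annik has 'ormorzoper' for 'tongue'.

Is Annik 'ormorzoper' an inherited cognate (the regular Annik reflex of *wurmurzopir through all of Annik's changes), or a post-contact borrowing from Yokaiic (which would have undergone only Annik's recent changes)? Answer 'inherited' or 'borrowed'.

borrowed

If inherited, *wurmurzopir would pass through all of Annik's changes:
Annik: *wurmurzopir > wulmulzopil > wulmulzobil  (by unconditioned shift, intervocalic voicing)
If borrowed from Yokaiic 'ormorzopir' after the early changes, it would undergo only the recent ones:
  rule 3 (pre-rhotic lowering): ormorzopir → ormorzoper
  rule 4 (unconditioned shift): no change (ormorzoper)
  ⇒ as a loan: ormorzoper
Annik 'ormorzoper' matches the loan outcome 'ormorzoper', not the inherited 'wulmulzobil' — it skipped the early Annik changes, so it was borrowed from Yokaiic.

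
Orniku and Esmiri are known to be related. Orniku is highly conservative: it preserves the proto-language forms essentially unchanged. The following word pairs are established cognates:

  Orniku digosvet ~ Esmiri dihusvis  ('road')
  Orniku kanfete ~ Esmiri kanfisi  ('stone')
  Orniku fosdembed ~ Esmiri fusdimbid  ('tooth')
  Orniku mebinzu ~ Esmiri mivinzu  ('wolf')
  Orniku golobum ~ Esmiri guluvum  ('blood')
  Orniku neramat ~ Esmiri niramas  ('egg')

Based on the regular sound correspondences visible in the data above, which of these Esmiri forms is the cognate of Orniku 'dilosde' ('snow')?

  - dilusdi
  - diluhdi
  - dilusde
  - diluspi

digosvet ~ dihusvis, fosdembed ~ fusdimbid — Orniku o corresponds to Esmiri u after a consonant, before a consonant other than r, m, n, p, b, f, v.
kanfete ~ kanfisi — Orniku e corresponds to Esmiri i word-finally.
Applying these to Orniku 'dilosde':
  dilosde → dilusde   (o→u after a consonant, before a consonant other than r, m, n, p, b, f, v)
  dilusde → dilusdi   (e→i word-finally)
So the Esmiri cognate is 'dilusdi'.

dilusdi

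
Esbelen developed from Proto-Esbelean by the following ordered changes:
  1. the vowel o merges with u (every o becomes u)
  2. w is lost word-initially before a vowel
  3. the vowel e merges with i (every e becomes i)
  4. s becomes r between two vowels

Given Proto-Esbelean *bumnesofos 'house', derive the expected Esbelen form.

Esbelen: *bumnesofos
  bumnesofos → bumnesufus   [vowel merger]
  bumnesufus (rule 2 does not apply)
  bumnesufus → bumnisufus   [vowel merger]
  bumnisufus → bumnirufus   [rhotacism]
  giving Esbelen bumnirufus.

bumnirufus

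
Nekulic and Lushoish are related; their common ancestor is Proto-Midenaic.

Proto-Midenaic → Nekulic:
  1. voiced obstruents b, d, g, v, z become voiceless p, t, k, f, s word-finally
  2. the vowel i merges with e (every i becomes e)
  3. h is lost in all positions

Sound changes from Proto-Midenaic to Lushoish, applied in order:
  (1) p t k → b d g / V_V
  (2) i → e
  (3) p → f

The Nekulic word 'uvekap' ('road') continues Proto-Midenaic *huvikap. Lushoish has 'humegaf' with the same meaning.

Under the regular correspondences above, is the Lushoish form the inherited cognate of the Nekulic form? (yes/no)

Derive the expected Lushoish reflex of *huvikap:
Lushoish: *huvikap
  huvikap → huvigap   [intervocalic voicing]
  huvigap → huvegap   [vowel merger]
  huvegap → huvegaf   [unconditioned shift]
  giving Lushoish huvegaf.
The regular Lushoish reflex would be 'huvegaf', but the attested form is 'humegaf'. The correspondence is irregular, so they are not cognates (the Lushoish form has a different source).

no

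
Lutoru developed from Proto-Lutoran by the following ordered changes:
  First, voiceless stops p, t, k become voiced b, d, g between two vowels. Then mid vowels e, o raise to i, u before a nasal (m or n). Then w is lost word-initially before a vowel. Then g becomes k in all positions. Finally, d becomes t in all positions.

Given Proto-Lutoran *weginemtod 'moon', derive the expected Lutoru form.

Lutoru: start from *weginemtod.
  rule 1: no change — weginemtod
  rule 2 (pre-nasal raising): weginemtod → weginimtod
  rule 3 (glide loss): weginimtod → eginimtod
  rule 4 (unconditioned shift): eginimtod → ekinimtod
  rule 5 (unconditioned shift): ekinimtod → ekinimtot
  ⇒ Lutoru ekinimtot

ekinimtot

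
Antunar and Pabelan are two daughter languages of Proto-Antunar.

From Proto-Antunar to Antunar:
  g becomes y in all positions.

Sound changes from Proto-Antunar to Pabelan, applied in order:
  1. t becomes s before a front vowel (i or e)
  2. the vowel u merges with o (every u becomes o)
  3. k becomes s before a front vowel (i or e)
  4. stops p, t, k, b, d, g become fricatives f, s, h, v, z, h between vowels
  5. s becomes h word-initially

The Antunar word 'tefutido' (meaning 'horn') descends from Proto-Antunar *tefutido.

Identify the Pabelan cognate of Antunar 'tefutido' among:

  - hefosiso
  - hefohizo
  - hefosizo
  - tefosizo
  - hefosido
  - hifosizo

Pabelan: *tefutido > sefusido > sefosido > sefosizo > hefosizo  (by palatalisation, vowel merger, intervocalic lenition, debuccalisation)
Only 'hefosizo' matches the regular Pabelan development of *tefutido.

hefosizo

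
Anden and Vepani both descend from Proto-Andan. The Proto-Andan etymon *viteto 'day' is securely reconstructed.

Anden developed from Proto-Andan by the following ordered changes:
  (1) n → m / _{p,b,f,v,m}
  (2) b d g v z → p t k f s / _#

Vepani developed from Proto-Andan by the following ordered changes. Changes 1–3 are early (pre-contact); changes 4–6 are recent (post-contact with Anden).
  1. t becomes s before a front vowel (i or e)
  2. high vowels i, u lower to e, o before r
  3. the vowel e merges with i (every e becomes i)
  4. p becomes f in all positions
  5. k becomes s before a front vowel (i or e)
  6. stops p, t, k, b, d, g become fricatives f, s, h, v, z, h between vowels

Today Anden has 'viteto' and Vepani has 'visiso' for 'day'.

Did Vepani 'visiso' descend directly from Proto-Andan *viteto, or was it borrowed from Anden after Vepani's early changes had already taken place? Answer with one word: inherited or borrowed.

inherited

If inherited, *viteto would pass through all of Vepani's changes:
Vepani: *viteto
  viteto → viseto   [palatalisation]
  viseto (rule 2 does not apply)
  viseto → visito   [vowel merger]
  visito (rule 4 does not apply)
  visito (rule 5 does not apply)
  visito → visiso   [intervocalic lenition]
  giving Vepani visiso.
If borrowed from Anden 'viteto' after the early changes, it would undergo only the recent ones:
  rule 4 (unconditioned shift): no change (viteto)
  rule 5 (palatalisation): no change (viteto)
  rule 6 (intervocalic lenition): viteto → viseso
  ⇒ as a loan: viseso
Vepani 'visiso' matches the inherited outcome exactly, so it is an inherited cognate, not a loan.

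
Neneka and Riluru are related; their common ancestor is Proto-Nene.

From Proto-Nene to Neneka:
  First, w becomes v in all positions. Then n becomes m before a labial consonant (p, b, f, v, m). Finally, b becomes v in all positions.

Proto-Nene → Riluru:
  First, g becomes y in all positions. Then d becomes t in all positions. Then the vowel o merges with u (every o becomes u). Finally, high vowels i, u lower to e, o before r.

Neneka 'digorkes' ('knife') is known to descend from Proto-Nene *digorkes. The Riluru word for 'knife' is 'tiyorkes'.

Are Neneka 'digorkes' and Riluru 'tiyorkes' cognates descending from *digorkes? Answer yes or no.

yes

Derive the expected Riluru reflex of *digorkes:
Riluru: *digorkes > diyorkes > tiyorkes > tiyurkes > tiyorkes  (by unconditioned shift, unconditioned shift, vowel merger, pre-rhotic lowering)
Riluru 'tiyorkes' matches the regular reflex exactly, so the pair is cognate.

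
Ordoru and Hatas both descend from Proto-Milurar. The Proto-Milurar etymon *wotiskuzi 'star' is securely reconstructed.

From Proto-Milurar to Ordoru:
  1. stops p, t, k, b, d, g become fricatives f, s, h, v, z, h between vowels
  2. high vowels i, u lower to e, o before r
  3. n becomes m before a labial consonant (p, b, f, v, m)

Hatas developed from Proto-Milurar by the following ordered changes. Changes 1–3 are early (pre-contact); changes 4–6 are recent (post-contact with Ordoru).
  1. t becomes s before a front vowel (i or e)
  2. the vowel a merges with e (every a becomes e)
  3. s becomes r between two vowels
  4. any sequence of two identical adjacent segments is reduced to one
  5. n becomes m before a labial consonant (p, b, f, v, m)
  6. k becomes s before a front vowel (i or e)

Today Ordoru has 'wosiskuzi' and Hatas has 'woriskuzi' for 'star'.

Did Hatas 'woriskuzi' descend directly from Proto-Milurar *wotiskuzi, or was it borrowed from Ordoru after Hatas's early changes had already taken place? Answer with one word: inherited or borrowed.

If inherited, *wotiskuzi would pass through all of Hatas's changes:
Hatas: *wotiskuzi
  wotiskuzi → wosiskuzi   [palatalisation]
  wosiskuzi (rule 2 does not apply)
  wosiskuzi → woriskuzi   [rhotacism]
  woriskuzi (rule 4 does not apply)
  woriskuzi (rule 5 does not apply)
  woriskuzi (rule 6 does not apply)
  giving Hatas woriskuzi.
If borrowed from Ordoru 'wosiskuzi' after the early changes, it would undergo only the recent ones:
  rule 4 (degemination): no change (wosiskuzi)
  rule 5 (nasal place assimilation): no change (wosiskuzi)
  rule 6 (palatalisation): no change (wosiskuzi)
  ⇒ as a loan: wosiskuzi
Hatas 'woriskuzi' matches the inherited outcome exactly, so it is an inherited cognate, not a loan.

inherited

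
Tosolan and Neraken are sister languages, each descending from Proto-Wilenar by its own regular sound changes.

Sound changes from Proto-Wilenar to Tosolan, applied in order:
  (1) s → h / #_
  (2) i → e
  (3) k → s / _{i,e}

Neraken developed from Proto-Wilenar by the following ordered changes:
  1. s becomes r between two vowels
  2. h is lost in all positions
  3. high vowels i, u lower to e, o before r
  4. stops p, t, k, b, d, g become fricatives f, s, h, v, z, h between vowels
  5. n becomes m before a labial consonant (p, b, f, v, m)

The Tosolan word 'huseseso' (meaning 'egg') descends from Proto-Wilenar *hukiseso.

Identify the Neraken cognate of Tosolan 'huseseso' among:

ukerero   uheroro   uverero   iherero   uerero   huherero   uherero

uherero

Neraken: *hukiseso > hukirero > ukirero > ukerero > uherero  (by rhotacism, h-loss, pre-rhotic lowering, intervocalic lenition)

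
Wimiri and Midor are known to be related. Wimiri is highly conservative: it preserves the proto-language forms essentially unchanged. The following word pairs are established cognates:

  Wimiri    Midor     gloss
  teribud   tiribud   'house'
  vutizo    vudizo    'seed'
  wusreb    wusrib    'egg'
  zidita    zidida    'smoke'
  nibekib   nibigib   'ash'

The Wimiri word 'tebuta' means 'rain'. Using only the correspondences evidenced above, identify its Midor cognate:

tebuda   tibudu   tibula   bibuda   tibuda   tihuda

tibuda

wusreb ~ wusrib — Wimiri e corresponds to Midor i after a consonant, before a labial obstruent.
zidita ~ zidida — Wimiri t corresponds to Midor d between vowels (before a back vowel).
Applying these to Wimiri 'tebuta':
  tebuta → tibuta   (e→i after a consonant, before a labial obstruent)
  tibuta → tibuda   (t→d between vowels (before a back vowel))
So the Midor cognate is 'tibuda'.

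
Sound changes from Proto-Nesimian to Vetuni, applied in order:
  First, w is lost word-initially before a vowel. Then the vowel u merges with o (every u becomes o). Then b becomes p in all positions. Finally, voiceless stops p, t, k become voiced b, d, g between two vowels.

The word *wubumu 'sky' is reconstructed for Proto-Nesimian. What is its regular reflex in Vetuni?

Vetuni: *wubumu
  wubumu → ubumu   [glide loss]
  ubumu → obomo   [vowel merger]
  obomo → opomo   [unconditioned shift]
  opomo → obomo   [intervocalic voicing]
  giving Vetuni obomo.

obomo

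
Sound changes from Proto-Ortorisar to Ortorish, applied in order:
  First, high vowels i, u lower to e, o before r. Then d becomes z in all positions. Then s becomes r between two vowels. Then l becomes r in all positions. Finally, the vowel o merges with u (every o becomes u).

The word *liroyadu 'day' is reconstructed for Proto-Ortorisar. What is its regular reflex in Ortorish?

Ortorish: start from *liroyadu.
  rule 1 (pre-rhotic lowering): liroyadu → leroyadu
  rule 2 (unconditioned shift): leroyadu → leroyazu
  rule 3: no change — leroyazu
  rule 4 (unconditioned shift): leroyazu → reroyazu
  rule 5 (vowel merger): reroyazu → reruyazu
  ⇒ Ortorish reruyazu

reruyazu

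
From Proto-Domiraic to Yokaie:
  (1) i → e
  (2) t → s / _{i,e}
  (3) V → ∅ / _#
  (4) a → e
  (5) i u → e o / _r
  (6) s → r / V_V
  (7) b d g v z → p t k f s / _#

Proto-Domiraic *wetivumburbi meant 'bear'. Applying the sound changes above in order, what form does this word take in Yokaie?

Yokaie: start from *wetivumburbi.
  rule 1 (vowel merger): wetivumburbi → wetevumburbe
  rule 2 (palatalisation): wetevumburbe → wesevumburbe
  rule 3 (apocope): wesevumburbe → wesevumburb
  rule 4: no change — wesevumburb
  rule 5 (pre-rhotic lowering): wesevumburb → wesevumborb
  rule 6 (rhotacism): wesevumborb → werevumborb
  rule 7 (final devoicing): werevumborb → werevumborp
  ⇒ Yokaie werevumborp

werevumborp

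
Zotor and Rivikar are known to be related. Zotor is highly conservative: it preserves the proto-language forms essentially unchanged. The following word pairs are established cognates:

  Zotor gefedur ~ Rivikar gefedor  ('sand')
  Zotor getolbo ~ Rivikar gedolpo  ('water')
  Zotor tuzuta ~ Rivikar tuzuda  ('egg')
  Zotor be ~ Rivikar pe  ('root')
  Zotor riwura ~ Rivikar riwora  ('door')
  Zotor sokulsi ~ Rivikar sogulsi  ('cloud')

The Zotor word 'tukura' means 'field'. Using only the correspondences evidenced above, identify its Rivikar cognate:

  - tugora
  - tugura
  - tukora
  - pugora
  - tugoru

sokulsi ~ sogulsi — Zotor k corresponds to Rivikar g between vowels (before a back vowel).
gefedur ~ gefedor, riwura ~ riwora — Zotor u corresponds to Rivikar o after a consonant, before r.
Applying these to Zotor 'tukura':
  tukura → tugura   (k→g between vowels (before a back vowel))
  tugura → tugora   (u→o after a consonant, before r)
So the Rivikar cognate is 'tugora'.

tugora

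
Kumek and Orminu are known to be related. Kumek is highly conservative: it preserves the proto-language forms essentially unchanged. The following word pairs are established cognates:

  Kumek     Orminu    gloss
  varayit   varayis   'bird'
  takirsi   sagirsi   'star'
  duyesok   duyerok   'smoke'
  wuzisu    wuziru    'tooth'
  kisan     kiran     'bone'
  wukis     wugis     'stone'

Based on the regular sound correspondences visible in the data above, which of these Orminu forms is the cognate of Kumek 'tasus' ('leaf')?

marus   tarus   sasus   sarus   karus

sarus

takirsi ~ sagirsi — Kumek t corresponds to Orminu s word-initially before a back vowel.
wuzisu ~ wuziru — Kumek s corresponds to Orminu r between vowels (before a back vowel).
Applying these to Kumek 'tasus':
  tasus → sasus   (t→s word-initially before a back vowel)
  sasus → sarus   (s→r between vowels (before a back vowel))
So the Orminu cognate is 'sarus'.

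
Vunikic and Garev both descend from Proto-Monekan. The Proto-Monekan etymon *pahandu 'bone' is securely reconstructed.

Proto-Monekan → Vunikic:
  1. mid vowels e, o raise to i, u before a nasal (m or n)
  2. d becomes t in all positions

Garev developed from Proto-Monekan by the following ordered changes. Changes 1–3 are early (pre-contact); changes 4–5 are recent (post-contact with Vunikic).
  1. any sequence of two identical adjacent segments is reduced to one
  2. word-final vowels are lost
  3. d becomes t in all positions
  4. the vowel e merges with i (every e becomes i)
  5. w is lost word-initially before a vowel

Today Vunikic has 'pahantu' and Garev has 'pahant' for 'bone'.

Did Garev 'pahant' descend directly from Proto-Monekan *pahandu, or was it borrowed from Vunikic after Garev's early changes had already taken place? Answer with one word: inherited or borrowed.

If inherited, *pahandu would pass through all of Garev's changes:
Garev: *pahandu > pahand > pahant  (by apocope, unconditioned shift)
If borrowed from Vunikic 'pahantu' after the early changes, it would undergo only the recent ones:
  rule 4 (vowel merger): no change (pahantu)
  rule 5 (glide loss): no change (pahantu)
  ⇒ as a loan: pahantu
Garev 'pahant' matches the inherited outcome exactly, so it is an inherited cognate, not a loan.

inherited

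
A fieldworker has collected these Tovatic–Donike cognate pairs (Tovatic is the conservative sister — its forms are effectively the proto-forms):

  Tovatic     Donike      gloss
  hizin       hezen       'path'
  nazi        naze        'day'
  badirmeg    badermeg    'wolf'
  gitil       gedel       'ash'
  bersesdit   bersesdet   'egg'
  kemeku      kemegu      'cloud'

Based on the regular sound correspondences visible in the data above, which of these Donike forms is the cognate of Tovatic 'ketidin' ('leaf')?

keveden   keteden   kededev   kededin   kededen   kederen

kededen

gitil ~ gedel — Tovatic t corresponds to Donike d between vowels (before a front vowel).
hizin ~ hezen, gitil ~ gedel — Tovatic i corresponds to Donike e after a consonant, before a consonant other than r, m, n, p, b, f, v.
hizin ~ hezen — Tovatic i corresponds to Donike e after a consonant, before a nasal.
Applying these to Tovatic 'ketidin':
  ketidin → kedidin   (t→d between vowels (before a front vowel))
  kedidin → kededin   (i→e after a consonant, before a consonant other than r, m, n, p, b, f, v)
  kededin → kededen   (i→e after a consonant, before a nasal)
So the Donike cognate is 'kededen'.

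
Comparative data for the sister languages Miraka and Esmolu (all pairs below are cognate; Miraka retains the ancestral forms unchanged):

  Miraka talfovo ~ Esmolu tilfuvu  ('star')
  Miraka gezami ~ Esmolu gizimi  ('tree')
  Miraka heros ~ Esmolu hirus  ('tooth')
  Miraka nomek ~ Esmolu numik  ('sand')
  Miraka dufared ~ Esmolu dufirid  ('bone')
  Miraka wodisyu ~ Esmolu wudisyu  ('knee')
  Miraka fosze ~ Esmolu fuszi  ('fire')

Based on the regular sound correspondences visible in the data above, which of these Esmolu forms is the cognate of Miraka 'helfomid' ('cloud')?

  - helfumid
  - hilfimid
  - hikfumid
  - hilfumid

gezami ~ gizimi, nomek ~ numik — Miraka e corresponds to Esmolu i after a consonant, before a consonant other than r, m, n, p, b, f, v.
nomek ~ numik — Miraka o corresponds to Esmolu u after a consonant, before a nasal.
Applying these to Miraka 'helfomid':
  helfomid → hilfomid   (e→i after a consonant, before a consonant other than r, m, n, p, b, f, v)
  hilfomid → hilfumid   (o→u after a consonant, before a nasal)
So the Esmolu cognate is 'hilfumid'.

hilfumid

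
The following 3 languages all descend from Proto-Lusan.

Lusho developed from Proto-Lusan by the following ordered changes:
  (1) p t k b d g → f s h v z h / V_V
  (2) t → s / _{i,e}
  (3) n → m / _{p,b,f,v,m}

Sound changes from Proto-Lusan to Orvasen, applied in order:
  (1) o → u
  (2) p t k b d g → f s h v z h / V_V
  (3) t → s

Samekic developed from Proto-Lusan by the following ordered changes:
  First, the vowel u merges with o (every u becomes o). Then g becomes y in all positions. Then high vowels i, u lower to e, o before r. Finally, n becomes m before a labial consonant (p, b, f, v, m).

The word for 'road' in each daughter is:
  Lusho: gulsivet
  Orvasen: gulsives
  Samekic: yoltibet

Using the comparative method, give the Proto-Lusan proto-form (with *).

Position 4: Lusho has s, Orvasen has s, Samekic has t. Samekic preserves t here (none of its changes turn any other segment into t), so the proto-segment is *t.
Position 2: Lusho has u, Orvasen has u, Samekic has o. Lusho preserves u here (none of its changes turn any other segment into u), so the proto-segment is *u.
This points to *gultibet. Verify forward in each daughter:
Lusho: *gultibet
  gultibet → gultivet   [intervocalic lenition]
  gultivet → gulsivet   [palatalisation]
  gulsivet (rule 3 does not apply)
  giving Lusho gulsivet.
Orvasen: *gultibet
  gultibet (rule 1 does not apply)
  gultibet → gultivet   [intervocalic lenition]
  gultivet → gulsives   [unconditioned shift]
  giving Orvasen gulsives.
Samekic: start from *gultibet.
  rule 1 (vowel merger): gultibet → goltibet
  rule 2 (unconditioned shift): goltibet → yoltibet
  rule 3: no change — yoltibet
  rule 4: no change — yoltibet
  ⇒ Samekic yoltibet
No other proto-form is consistent with every reflex, so the reconstruction is *gultibet.

*gultibet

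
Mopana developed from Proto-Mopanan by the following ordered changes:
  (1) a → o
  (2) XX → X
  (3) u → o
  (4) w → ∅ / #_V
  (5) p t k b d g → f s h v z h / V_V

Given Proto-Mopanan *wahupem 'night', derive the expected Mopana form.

Mopana: *wahupem
  wahupem → wohupem   [vowel merger]
  wohupem (rule 2 does not apply)
  wohupem → wohopem   [vowel merger]
  wohopem → ohopem   [glide loss]
  ohopem → ohofem   [intervocalic lenition]
  giving Mopana ohofem.

ohofem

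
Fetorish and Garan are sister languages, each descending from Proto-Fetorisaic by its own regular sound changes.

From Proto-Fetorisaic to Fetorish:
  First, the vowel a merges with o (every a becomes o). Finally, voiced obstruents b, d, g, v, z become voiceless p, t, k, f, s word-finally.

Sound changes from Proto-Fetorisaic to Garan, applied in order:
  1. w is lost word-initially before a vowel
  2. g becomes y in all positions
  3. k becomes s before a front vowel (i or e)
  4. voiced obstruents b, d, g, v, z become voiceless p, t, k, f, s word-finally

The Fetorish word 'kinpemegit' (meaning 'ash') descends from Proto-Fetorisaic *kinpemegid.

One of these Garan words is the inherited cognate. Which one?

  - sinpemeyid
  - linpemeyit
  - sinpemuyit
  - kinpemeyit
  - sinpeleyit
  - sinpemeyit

sinpemeyit

Garan: *kinpemegid > kinpemeyid > sinpemeyid > sinpemeyit  (by unconditioned shift, palatalisation, final devoicing)
Only 'sinpemeyit' matches the regular Garan development of *kinpemegid.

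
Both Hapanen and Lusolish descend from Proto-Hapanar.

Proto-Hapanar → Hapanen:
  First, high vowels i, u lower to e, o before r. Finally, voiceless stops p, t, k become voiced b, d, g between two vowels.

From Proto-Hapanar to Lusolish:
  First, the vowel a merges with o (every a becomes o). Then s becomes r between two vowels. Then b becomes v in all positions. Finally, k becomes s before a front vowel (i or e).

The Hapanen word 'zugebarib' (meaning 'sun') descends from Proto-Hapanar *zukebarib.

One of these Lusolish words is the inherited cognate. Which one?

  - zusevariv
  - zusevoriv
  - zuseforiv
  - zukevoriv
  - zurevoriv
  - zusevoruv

zusevoriv

Lusolish: start from *zukebarib.
  rule 1 (vowel merger): zukebarib → zukeborib
  rule 2: no change — zukeborib
  rule 3 (unconditioned shift): zukeborib → zukevoriv
  rule 4 (palatalisation): zukevoriv → zusevoriv
  ⇒ Lusolish zusevoriv
The other candidates each miss or misapply at least one Lusolish change.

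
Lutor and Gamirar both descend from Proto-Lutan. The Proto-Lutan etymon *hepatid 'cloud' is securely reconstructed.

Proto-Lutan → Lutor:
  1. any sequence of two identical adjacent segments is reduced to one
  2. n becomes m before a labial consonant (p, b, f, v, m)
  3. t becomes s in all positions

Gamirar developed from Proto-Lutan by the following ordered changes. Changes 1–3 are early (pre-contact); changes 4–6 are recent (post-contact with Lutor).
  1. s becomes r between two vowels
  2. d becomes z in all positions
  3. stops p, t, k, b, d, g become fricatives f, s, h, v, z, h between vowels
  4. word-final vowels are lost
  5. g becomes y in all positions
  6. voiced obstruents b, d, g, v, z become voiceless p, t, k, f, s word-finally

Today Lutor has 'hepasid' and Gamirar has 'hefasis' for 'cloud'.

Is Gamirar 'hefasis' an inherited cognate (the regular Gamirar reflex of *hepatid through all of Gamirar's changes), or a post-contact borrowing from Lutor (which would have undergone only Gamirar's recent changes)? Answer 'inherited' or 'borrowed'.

If inherited, *hepatid would pass through all of Gamirar's changes:
Gamirar: start from *hepatid.
  rule 1: no change — hepatid
  rule 2 (unconditioned shift): hepatid → hepatiz
  rule 3 (intervocalic lenition): hepatiz → hefasiz
  rule 4: no change — hefasiz
  rule 5: no change — hefasiz
  rule 6 (final devoicing): hefasiz → hefasis
  ⇒ Gamirar hefasis
If borrowed from Lutor 'hepasid' after the early changes, it would undergo only the recent ones:
  rule 4 (apocope): no change (hepasid)
  rule 5 (unconditioned shift): no change (hepasid)
  rule 6 (final devoicing): hepasid → hepasit
  ⇒ as a loan: hepasit
Gamirar 'hefasis' matches the inherited outcome exactly, so it is an inherited cognate, not a loan.

inherited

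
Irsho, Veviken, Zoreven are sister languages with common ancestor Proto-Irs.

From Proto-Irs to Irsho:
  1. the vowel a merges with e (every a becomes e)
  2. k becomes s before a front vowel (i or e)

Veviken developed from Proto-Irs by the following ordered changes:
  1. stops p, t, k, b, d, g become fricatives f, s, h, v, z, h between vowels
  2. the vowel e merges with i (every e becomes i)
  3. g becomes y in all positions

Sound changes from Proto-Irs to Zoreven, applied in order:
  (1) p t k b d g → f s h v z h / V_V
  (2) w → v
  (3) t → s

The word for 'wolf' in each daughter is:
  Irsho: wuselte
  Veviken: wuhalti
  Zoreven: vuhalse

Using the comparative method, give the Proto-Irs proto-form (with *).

*wukalte

Position 6: Irsho has t, Veviken has t, Zoreven has s. Irsho preserves t here (none of its changes turn any other segment into t), so the proto-segment is *t.
Position 3: Irsho has s, Veviken has h, Zoreven has h. Taking the neighbouring segments as reconstructed: Irsho s could go back to *k or *s; Veviken h could go back to *k or *g or *h; Zoreven h could go back to *k or *g or *h — the one source consistent with every daughter is *k.
Position 1: Irsho has w, Veviken has w, Zoreven has v. Irsho preserves w here (none of its changes turn any other segment into w), so the proto-segment is *w.
Verify the candidate proto-form against each daughter:
Irsho: *wukalte
  wukalte → wukelte   [vowel merger]
  wukelte → wuselte   [palatalisation]
  giving Irsho wuselte.
Veviken: *wukalte
  wukalte → wuhalte   [intervocalic lenition]
  wuhalte → wuhalti   [vowel merger]
  wuhalti (rule 3 does not apply)
  giving Veviken wuhalti.
Zoreven: *wukalte
  wukalte → wuhalte   [intervocalic lenition]
  wuhalte → vuhalte   [unconditioned shift]
  vuhalte → vuhalse   [unconditioned shift]
  giving Zoreven vuhalse.
No other proto-form is consistent with every reflex, so the reconstruction is *wukalte.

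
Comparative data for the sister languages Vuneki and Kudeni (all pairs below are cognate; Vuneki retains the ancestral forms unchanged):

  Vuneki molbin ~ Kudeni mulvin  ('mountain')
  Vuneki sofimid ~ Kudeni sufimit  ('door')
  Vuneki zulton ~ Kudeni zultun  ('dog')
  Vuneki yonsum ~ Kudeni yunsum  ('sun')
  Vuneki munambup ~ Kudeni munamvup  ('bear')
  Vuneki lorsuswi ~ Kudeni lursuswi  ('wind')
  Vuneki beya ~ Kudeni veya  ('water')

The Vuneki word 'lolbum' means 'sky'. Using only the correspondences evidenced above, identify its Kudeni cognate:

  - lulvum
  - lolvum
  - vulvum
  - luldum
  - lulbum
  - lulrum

lulvum

molbin ~ mulvin — Vuneki o corresponds to Kudeni u after a consonant, before a consonant other than r, m, n, p, b, f, v.
munambup ~ munamvup — Vuneki b corresponds to Kudeni v after a consonant, before a back vowel.
Applying these to Vuneki 'lolbum':
  lolbum → lulbum   (o→u after a consonant, before a consonant other than r, m, n, p, b, f, v)
  lulbum → lulvum   (b→v after a consonant, before a back vowel)
So the Kudeni cognate is 'lulvum'.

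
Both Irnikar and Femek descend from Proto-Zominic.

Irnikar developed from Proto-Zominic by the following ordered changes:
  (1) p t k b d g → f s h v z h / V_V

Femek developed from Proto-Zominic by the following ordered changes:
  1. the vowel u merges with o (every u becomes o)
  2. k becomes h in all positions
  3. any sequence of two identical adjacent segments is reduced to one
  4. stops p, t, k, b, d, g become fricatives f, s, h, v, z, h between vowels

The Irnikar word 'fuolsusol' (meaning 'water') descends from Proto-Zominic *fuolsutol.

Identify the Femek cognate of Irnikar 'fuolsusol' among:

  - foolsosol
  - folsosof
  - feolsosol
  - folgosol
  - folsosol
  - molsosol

Femek: *fuolsutol
  fuolsutol → foolsotol   [vowel merger]
  foolsotol (rule 2 does not apply)
  foolsotol → folsotol   [degemination]
  folsotol → folsosol   [intervocalic lenition]
  giving Femek folsosol.
Among the options, 'folsosol' alone shows every Femek change applied in order.

folsosol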